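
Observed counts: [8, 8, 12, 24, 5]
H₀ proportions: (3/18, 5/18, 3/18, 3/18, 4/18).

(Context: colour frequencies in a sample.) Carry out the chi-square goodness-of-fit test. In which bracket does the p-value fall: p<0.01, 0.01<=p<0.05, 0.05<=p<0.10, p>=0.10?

n = 57; E_i = n·p_i = [9.50, 15.83, 9.50, 9.50, 12.67]
χ² = (8−9.50)²/9.50 + (8−15.83)²/15.83 + (12−9.50)²/9.50 + (24−9.50)²/9.50 + (5−12.67)²/12.67 = 31.5421
df = 4
p-value (upper-tail) = 0.00000
→ bracket: p<0.01

p-value bracket: p<0.01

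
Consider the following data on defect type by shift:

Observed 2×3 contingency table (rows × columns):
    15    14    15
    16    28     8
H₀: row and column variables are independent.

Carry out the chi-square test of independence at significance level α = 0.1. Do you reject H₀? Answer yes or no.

reject H₀: yes

Row totals [44, 52], col totals [31, 42, 23], n=96
χ² = (15−14.21)²/14.21 + (14−19.25)²/19.25 + (15−10.54)²/10.54 + (16−16.79)²/16.79 + (28−22.75)²/22.75 + (8−12.46)²/12.46 = 6.2058
df = 2
p-value (upper-tail) = 0.04492
At α=0.1: p < α → reject H₀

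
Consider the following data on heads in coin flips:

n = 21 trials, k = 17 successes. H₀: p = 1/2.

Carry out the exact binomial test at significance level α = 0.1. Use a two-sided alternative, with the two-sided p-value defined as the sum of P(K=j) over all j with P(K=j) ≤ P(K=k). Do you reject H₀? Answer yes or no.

reject H₀: yes

Exact binomial: n=21, k=17, p₀=1/2=0.5000
P(X=j) = C(n,j)·p₀^j·(1−p₀)^(n−j); p = Σ P(X=j) over j with P(X=j) ≤ P(X=17)
p-value (two-sided) = 0.00720
At α=0.1: p < α → reject H₀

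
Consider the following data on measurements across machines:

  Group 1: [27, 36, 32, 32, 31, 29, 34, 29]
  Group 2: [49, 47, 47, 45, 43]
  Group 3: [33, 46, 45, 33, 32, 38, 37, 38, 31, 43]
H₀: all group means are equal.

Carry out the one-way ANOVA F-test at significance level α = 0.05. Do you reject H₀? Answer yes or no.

Group means [31.25, 46.20, 37.60], grand mean 37.261
SSB = Σnᵢ(x̄ᵢ−x̄)² = 689.735; SSW = ΣΣ(x−x̄ᵢ)² = 352.700
MSB = 689.735/2 = 344.8674; MSW = 352.700/20 = 17.6350
F = MSB/MSW = 19.5558
df = (2, 20)
p-value (upper-tail) = 0.00002
At α=0.05: p < α → reject H₀

reject H₀: yes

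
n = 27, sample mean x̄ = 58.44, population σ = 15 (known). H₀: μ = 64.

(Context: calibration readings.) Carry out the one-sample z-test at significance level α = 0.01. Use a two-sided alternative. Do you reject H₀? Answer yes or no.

SE = σ/√n = 15/√27 = 2.8868
z = (x̄−μ₀)/SE = (58.44−64)/2.8868 = -1.9260
p-value (two-sided) = 0.05410
At α=0.01: p ≥ α → fail to reject H₀

reject H₀: no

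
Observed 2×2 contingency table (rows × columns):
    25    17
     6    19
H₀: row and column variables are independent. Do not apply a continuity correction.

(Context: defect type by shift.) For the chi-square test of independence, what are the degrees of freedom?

df = (r−1)(c−1) = (2−1)·(2−1) = 1

degrees of freedom = 1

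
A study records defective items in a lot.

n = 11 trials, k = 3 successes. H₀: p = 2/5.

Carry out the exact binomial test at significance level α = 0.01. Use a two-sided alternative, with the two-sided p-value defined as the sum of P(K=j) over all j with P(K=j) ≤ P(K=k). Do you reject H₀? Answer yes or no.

Exact binomial: n=11, k=3, p₀=2/5=0.4000
P(X=j) = C(n,j)·p₀^j·(1−p₀)^(n−j); p = Σ P(X=j) over j with P(X=j) ≤ P(X=3)
p-value (two-sided) = 0.54279
At α=0.01: p ≥ α → fail to reject H₀

reject H₀: no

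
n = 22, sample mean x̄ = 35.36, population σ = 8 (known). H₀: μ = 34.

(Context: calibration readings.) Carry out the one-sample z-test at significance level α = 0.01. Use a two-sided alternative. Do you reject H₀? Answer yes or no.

SE = σ/√n = 8/√22 = 1.7056
z = (x̄−μ₀)/SE = (35.36−34)/1.7056 = 0.7974
p-value (two-sided) = 0.42524
At α=0.01: p ≥ α → fail to reject H₀

reject H₀: no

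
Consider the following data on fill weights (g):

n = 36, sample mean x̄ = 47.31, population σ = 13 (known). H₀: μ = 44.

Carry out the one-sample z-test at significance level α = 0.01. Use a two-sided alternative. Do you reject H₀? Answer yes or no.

reject H₀: no

SE = σ/√n = 13/√36 = 2.1667
z = (x̄−μ₀)/SE = (47.31−44)/2.1667 = 1.5277
p-value (two-sided) = 0.12659
At α=0.01: p ≥ α → fail to reject H₀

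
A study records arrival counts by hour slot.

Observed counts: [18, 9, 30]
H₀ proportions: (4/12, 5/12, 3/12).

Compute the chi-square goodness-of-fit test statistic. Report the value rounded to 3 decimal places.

test statistic = 26.621

n = 57; E_i = n·p_i = [19.00, 23.75, 14.25]
χ² = (18−19.00)²/19.00 + (9−23.75)²/23.75 + (30−14.25)²/14.25 = 26.6211
df = 2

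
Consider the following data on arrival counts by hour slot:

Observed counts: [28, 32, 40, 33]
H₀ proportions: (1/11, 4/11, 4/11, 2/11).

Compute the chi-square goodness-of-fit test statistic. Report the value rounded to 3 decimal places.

test statistic = 31.132

n = 133; E_i = n·p_i = [12.09, 48.36, 48.36, 24.18]
χ² = (28−12.09)²/12.09 + (32−48.36)²/48.36 + (40−48.36)²/48.36 + (33−24.18)²/24.18 = 31.1316
df = 3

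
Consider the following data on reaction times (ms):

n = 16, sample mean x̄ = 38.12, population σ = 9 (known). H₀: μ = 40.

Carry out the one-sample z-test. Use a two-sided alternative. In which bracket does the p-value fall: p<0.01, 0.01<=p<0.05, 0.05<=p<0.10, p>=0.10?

p-value bracket: p>=0.10

SE = σ/√n = 9/√16 = 2.2500
z = (x̄−μ₀)/SE = (38.12−40)/2.2500 = -0.8356
p-value (two-sided) = 0.40340
→ bracket: p>=0.10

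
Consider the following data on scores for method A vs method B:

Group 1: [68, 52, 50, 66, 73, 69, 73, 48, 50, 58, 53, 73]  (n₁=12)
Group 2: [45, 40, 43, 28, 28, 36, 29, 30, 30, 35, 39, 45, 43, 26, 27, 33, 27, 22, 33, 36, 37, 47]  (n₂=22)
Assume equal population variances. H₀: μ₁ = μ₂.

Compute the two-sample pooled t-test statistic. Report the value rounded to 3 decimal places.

test statistic = 8.897

x̄₁=61.083, s₁=10.157, n₁=12
x̄₂=34.500, s₂=7.183, n₂=22
s_p² = [11·10.157² + 21·7.183²]/32 = 69.3255
SE = √(s_p²·(1/12+1/22)) = 2.9880
t = (61.083−34.500)/2.9880 = 8.8966
df = 32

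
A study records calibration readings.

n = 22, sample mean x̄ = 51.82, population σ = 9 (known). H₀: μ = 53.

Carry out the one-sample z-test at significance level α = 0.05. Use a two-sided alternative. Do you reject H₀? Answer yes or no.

reject H₀: no

SE = σ/√n = 9/√22 = 1.9188
z = (x̄−μ₀)/SE = (51.82−53)/1.9188 = -0.6150
p-value (two-sided) = 0.53858
At α=0.05: p ≥ α → fail to reject H₀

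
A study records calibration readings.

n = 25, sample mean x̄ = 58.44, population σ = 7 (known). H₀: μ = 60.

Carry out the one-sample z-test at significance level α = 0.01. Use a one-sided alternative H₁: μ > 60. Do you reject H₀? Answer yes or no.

SE = σ/√n = 7/√25 = 1.4000
z = (x̄−μ₀)/SE = (58.44−60)/1.4000 = -1.1143
p-value (one-sided, H₁ greater) = 0.86742
At α=0.01: p ≥ α → fail to reject H₀

reject H₀: no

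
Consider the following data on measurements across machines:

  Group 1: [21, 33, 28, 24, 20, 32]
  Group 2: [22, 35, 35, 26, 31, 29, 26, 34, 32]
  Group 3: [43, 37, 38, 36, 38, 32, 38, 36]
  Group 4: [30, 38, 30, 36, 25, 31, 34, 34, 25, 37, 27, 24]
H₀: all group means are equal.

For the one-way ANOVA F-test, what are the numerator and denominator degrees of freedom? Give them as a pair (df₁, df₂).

k = 4 groups, N = 35 total
df = (k−1, N−k) = (4−1, 35−4) = (3, 31)

degrees of freedom = [3, 31]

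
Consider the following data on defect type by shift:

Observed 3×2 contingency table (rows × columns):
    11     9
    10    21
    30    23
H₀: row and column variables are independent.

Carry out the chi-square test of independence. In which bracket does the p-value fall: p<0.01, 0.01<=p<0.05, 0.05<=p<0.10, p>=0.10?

Row totals [20, 31, 53], col totals [51, 53], n=104
χ² = (11−9.81)²/9.81 + (9−10.19)²/10.19 + (10−15.20)²/15.20 + (21−15.80)²/15.80 + (30−25.99)²/25.99 + (23−27.01)²/27.01 = 4.9911
df = 2
p-value (upper-tail) = 0.08245
→ bracket: 0.05<=p<0.10

p-value bracket: 0.05<=p<0.10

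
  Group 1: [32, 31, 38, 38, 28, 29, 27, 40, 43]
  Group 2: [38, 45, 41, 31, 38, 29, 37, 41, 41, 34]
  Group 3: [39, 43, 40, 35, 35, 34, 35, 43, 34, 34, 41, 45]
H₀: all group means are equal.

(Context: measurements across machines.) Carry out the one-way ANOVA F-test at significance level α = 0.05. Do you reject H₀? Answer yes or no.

reject H₀: no

Group means [34.00, 37.50, 38.17], grand mean 36.742
SSB = Σnᵢ(x̄ᵢ−x̄)² = 97.769; SSW = ΣΣ(x−x̄ᵢ)² = 680.167
MSB = 97.769/2 = 48.8844; MSW = 680.167/28 = 24.2917
F = MSB/MSW = 2.0124
df = (2, 28)
p-value (upper-tail) = 0.15255
At α=0.05: p ≥ α → fail to reject H₀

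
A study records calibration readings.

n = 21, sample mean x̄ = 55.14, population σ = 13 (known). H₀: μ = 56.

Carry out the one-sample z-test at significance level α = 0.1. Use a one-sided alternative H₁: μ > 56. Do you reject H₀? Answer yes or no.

SE = σ/√n = 13/√21 = 2.8368
z = (x̄−μ₀)/SE = (55.14−56)/2.8368 = -0.3032
p-value (one-sided, H₁ greater) = 0.61911
At α=0.1: p ≥ α → fail to reject H₀

reject H₀: no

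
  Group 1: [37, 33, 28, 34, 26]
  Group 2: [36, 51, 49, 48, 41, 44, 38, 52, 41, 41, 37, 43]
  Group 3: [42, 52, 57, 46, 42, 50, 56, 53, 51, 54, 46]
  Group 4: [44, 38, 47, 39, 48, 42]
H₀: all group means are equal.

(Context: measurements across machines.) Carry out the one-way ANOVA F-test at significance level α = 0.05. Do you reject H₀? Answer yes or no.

reject H₀: yes

Group means [31.60, 43.42, 49.91, 43.00], grand mean 43.706
SSB = Σnᵢ(x̄ᵢ−x̄)² = 1160.033; SSW = ΣΣ(x−x̄ᵢ)² = 767.026
MSB = 1160.033/3 = 386.6777; MSW = 767.026/30 = 25.5675
F = MSB/MSW = 15.1238
df = (3, 30)
p-value (upper-tail) = 0.00000
At α=0.05: p < α → reject H₀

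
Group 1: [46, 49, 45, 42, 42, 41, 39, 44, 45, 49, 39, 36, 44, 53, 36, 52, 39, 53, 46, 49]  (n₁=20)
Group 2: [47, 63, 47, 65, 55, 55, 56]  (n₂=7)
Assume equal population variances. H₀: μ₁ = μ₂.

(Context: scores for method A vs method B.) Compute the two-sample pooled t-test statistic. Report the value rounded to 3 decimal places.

x̄₁=44.450, s₁=5.266, n₁=20
x̄₂=55.429, s₂=6.973, n₂=7
s_p² = [19·5.266² + 6·6.973²]/25 = 32.7466
SE = √(s_p²·(1/20+1/7)) = 2.5130
t = (44.450−55.429)/2.5130 = -4.3686
df = 25

test statistic = -4.369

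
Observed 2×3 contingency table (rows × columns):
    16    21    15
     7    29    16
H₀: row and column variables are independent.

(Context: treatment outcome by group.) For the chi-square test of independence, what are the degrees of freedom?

df = (r−1)(c−1) = (2−1)·(3−1) = 2

degrees of freedom = 2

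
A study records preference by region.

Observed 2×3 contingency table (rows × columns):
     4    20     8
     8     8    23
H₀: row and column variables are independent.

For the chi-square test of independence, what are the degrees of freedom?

df = (r−1)(c−1) = (2−1)·(3−1) = 2

degrees of freedom = 2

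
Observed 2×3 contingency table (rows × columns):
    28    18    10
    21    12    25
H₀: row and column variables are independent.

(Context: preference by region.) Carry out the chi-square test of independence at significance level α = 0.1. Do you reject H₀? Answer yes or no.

reject H₀: yes

Row totals [56, 58], col totals [49, 30, 35], n=114
χ² = (28−24.07)²/24.07 + (18−14.74)²/14.74 + (10−17.19)²/17.19 + (21−24.93)²/24.93 + (12−15.26)²/15.26 + (25−17.81)²/17.81 = 8.5961
df = 2
p-value (upper-tail) = 0.01359
At α=0.1: p < α → reject H₀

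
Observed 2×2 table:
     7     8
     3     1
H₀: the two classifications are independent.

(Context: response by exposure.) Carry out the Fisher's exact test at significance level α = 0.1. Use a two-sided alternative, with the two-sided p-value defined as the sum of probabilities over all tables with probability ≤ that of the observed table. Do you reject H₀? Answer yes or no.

reject H₀: no

Margins: r₁=15, r₂=4, c₁=10, c₂=9, n=19
p_obs = C(15,7)·C(4,3)/C(19,10); sum pmf over tables with pmf ≤ p_obs
p-value (two-sided) = 0.58204
At α=0.1: p ≥ α → fail to reject H₀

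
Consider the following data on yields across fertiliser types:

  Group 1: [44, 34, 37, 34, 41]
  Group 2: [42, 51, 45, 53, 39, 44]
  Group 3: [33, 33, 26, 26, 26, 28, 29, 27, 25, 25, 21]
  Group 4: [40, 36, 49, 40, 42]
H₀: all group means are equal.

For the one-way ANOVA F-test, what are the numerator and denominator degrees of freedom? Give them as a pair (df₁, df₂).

k = 4 groups, N = 27 total
df = (k−1, N−k) = (4−1, 27−4) = (3, 23)

degrees of freedom = [3, 23]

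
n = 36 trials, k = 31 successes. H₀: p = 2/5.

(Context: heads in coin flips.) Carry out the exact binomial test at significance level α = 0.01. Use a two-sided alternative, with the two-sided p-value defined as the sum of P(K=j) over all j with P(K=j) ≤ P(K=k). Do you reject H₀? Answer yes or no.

reject H₀: yes

Exact binomial: n=36, k=31, p₀=2/5=0.4000
P(X=j) = C(n,j)·p₀^j·(1−p₀)^(n−j); p = Σ P(X=j) over j with P(X=j) ≤ P(X=31)
p-value (two-sided) = 0.00000
At α=0.01: p < α → reject H₀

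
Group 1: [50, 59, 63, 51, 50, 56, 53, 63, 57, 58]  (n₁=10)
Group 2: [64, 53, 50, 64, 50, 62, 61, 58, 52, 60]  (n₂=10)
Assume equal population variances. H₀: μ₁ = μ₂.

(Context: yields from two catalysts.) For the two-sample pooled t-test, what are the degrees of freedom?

degrees of freedom = 18

df = n₁ + n₂ − 2 = 10 + 10 − 2 = 18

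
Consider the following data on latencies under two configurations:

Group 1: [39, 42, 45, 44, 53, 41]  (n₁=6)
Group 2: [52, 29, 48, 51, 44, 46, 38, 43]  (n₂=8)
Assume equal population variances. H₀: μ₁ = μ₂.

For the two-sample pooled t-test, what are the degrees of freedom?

degrees of freedom = 12

df = n₁ + n₂ − 2 = 6 + 8 − 2 = 12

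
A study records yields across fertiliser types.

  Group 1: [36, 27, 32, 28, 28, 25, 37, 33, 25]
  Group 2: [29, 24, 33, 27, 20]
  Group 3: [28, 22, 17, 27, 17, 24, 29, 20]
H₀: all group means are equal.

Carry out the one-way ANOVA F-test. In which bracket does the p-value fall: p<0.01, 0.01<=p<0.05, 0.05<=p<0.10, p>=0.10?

Group means [30.11, 26.60, 23.00], grand mean 26.727
SSB = Σnᵢ(x̄ᵢ−x̄)² = 214.275; SSW = ΣΣ(x−x̄ᵢ)² = 422.089
MSB = 214.275/2 = 107.1374; MSW = 422.089/19 = 22.2152
F = MSB/MSW = 4.8227
df = (2, 19)
p-value (upper-tail) = 0.02024
→ bracket: 0.01<=p<0.05

p-value bracket: 0.01<=p<0.05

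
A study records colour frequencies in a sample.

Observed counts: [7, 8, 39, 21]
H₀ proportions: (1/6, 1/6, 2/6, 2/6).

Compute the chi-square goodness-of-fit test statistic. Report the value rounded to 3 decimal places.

n = 75; E_i = n·p_i = [12.50, 12.50, 25.00, 25.00]
χ² = (7−12.50)²/12.50 + (8−12.50)²/12.50 + (39−25.00)²/25.00 + (21−25.00)²/25.00 = 12.5200
df = 3

test statistic = 12.520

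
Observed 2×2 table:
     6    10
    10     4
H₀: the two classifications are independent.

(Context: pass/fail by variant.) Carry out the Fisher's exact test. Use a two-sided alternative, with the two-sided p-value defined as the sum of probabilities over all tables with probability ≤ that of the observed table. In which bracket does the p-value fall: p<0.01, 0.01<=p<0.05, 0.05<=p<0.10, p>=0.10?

p-value bracket: 0.05<=p<0.10

Margins: r₁=16, r₂=14, c₁=16, c₂=14, n=30
p_obs = C(16,6)·C(14,10)/C(30,16); sum pmf over tables with pmf ≤ p_obs
p-value (two-sided) = 0.08126
→ bracket: 0.05<=p<0.10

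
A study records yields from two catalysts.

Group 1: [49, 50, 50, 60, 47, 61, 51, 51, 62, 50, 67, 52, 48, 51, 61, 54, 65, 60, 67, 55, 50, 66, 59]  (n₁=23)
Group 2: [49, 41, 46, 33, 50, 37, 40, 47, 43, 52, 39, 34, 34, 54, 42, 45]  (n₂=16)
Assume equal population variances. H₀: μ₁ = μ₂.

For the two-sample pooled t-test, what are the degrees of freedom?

degrees of freedom = 37

df = n₁ + n₂ − 2 = 23 + 16 − 2 = 37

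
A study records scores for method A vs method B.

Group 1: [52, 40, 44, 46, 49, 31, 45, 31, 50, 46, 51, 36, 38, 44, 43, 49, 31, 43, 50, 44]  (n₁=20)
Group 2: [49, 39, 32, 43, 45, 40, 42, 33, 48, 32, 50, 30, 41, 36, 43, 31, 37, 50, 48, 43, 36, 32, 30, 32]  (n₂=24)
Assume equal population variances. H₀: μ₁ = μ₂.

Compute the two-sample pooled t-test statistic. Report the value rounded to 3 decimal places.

x̄₁=43.150, s₁=6.706, n₁=20
x̄₂=39.250, s₂=6.854, n₂=24
s_p² = [19·6.706² + 23·6.854²]/42 = 46.0726
SE = √(s_p²·(1/20+1/24)) = 2.0551
t = (43.150−39.250)/2.0551 = 1.8977
df = 42

test statistic = 1.898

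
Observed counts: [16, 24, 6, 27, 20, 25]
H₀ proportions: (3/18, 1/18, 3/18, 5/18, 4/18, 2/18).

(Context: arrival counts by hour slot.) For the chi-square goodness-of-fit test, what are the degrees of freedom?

df = k − 1 = 6 − 1 = 5

degrees of freedom = 5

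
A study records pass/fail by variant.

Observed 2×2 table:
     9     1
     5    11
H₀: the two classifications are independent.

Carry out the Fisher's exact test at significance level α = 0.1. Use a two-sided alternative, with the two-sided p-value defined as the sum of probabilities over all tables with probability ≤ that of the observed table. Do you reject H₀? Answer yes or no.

reject H₀: yes

Margins: r₁=10, r₂=16, c₁=14, c₂=12, n=26
p_obs = C(10,9)·C(16,5)/C(26,14); sum pmf over tables with pmf ≤ p_obs
p-value (two-sided) = 0.00530
At α=0.1: p < α → reject H₀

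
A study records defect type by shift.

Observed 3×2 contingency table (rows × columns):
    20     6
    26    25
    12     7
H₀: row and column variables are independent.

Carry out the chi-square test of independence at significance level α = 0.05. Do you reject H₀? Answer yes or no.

reject H₀: no

Row totals [26, 51, 19], col totals [58, 38], n=96
χ² = (20−15.71)²/15.71 + (6−10.29)²/10.29 + (26−30.81)²/30.81 + (25−20.19)²/20.19 + (12−11.48)²/11.48 + (7−7.52)²/7.52 = 4.9208
df = 2
p-value (upper-tail) = 0.08540
At α=0.05: p ≥ α → fail to reject H₀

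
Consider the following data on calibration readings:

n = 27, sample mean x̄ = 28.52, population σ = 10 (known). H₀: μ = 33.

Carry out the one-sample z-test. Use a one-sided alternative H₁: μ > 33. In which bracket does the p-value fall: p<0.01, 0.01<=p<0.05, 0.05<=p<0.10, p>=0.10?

p-value bracket: p>=0.10

SE = σ/√n = 10/√27 = 1.9245
z = (x̄−μ₀)/SE = (28.52−33)/1.9245 = -2.3279
p-value (one-sided, H₁ greater) = 0.99004
→ bracket: p>=0.10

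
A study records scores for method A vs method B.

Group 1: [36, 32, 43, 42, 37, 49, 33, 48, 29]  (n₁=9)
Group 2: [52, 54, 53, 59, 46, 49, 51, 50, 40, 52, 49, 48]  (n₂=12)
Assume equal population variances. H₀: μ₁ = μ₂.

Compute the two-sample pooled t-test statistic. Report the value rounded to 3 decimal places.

test statistic = -4.483

x̄₁=38.778, s₁=7.102, n₁=9
x̄₂=50.250, s₂=4.634, n₂=12
s_p² = [8·7.102² + 11·4.634²]/19 = 33.6740
SE = √(s_p²·(1/9+1/12)) = 2.5589
t = (38.778−50.250)/2.5589 = -4.4833
df = 19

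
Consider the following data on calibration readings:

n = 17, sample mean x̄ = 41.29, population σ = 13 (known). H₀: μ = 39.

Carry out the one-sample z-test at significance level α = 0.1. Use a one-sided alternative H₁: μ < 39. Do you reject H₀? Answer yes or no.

reject H₀: no

SE = σ/√n = 13/√17 = 3.1530
z = (x̄−μ₀)/SE = (41.29−39)/3.1530 = 0.7263
p-value (one-sided, H₁ less) = 0.76617
At α=0.1: p ≥ α → fail to reject H₀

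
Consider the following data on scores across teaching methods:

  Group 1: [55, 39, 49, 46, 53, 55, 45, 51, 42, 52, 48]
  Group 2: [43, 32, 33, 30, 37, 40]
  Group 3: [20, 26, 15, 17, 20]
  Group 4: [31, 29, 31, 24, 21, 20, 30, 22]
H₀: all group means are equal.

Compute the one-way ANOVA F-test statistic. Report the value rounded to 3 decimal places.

test statistic = 53.698

Group means [48.64, 35.83, 19.60, 26.00], grand mean 35.200
SSB = Σnᵢ(x̄ᵢ−x̄)² = 3882.221; SSW = ΣΣ(x−x̄ᵢ)² = 626.579
MSB = 3882.221/3 = 1294.0737; MSW = 626.579/26 = 24.0992
F = MSB/MSW = 53.6978
df = (3, 26)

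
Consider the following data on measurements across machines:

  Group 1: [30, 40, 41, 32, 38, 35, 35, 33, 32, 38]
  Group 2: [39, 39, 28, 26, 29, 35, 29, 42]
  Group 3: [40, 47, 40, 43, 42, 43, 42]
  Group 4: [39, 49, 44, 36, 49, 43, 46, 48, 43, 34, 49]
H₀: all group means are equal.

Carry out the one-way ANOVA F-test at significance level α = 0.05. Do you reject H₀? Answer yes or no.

Group means [35.40, 33.38, 42.43, 43.64], grand mean 38.833
SSB = Σnᵢ(x̄ᵢ−x̄)² = 700.465; SSW = ΣΣ(x−x̄ᵢ)² = 704.535
MSB = 700.465/3 = 233.4884; MSW = 704.535/32 = 22.0167
F = MSB/MSW = 10.6051
df = (3, 32)
p-value (upper-tail) = 0.00005
At α=0.05: p < α → reject H₀

reject H₀: yes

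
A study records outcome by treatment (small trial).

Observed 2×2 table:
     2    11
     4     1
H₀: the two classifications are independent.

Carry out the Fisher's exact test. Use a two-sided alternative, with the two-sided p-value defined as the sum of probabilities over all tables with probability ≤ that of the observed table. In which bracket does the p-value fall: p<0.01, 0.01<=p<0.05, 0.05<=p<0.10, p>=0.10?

Margins: r₁=13, r₂=5, c₁=6, c₂=12, n=18
p_obs = C(13,2)·C(5,4)/C(18,6); sum pmf over tables with pmf ≤ p_obs
p-value (two-sided) = 0.02171
→ bracket: 0.01<=p<0.05

p-value bracket: 0.01<=p<0.05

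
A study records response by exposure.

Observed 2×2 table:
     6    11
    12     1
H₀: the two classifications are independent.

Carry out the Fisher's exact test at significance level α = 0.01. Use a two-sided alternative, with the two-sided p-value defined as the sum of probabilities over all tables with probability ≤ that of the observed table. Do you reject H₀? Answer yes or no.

reject H₀: yes

Margins: r₁=17, r₂=13, c₁=18, c₂=12, n=30
p_obs = C(17,6)·C(13,12)/C(30,18); sum pmf over tables with pmf ≤ p_obs
p-value (two-sided) = 0.00240
At α=0.01: p < α → reject H₀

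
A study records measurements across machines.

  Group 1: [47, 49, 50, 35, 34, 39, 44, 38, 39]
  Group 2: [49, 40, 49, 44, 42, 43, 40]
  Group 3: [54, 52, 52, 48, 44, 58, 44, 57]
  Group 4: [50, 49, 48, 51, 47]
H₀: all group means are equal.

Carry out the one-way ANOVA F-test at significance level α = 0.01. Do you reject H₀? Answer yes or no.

reject H₀: yes

Group means [41.67, 43.86, 51.12, 49.00], grand mean 46.069
SSB = Σnᵢ(x̄ᵢ−x̄)² = 456.130; SSW = ΣΣ(x−x̄ᵢ)² = 587.732
MSB = 456.130/3 = 152.0433; MSW = 587.732/25 = 23.5093
F = MSB/MSW = 6.4674
df = (3, 25)
p-value (upper-tail) = 0.00216
At α=0.01: p < α → reject H₀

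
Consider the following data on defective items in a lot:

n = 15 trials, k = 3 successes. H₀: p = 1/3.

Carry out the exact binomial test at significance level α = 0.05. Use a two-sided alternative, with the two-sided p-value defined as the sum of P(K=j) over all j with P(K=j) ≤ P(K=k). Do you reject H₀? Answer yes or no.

reject H₀: no

Exact binomial: n=15, k=3, p₀=1/3=0.3333
P(X=j) = C(n,j)·p₀^j·(1−p₀)^(n−j); p = Σ P(X=j) over j with P(X=j) ≤ P(X=3)
p-value (two-sided) = 0.41228
At α=0.05: p ≥ α → fail to reject H₀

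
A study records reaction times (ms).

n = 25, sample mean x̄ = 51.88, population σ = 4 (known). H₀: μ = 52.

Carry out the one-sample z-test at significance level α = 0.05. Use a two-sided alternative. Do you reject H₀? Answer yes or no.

reject H₀: no

SE = σ/√n = 4/√25 = 0.8000
z = (x̄−μ₀)/SE = (51.88−52)/0.8000 = -0.1500
p-value (two-sided) = 0.88076
At α=0.05: p ≥ α → fail to reject H₀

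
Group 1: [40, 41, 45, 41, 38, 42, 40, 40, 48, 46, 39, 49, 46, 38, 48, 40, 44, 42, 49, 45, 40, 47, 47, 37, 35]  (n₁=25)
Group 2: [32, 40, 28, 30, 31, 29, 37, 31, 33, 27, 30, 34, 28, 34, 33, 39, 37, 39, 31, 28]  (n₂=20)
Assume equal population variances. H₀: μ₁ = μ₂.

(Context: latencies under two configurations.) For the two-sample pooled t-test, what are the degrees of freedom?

df = n₁ + n₂ − 2 = 25 + 20 − 2 = 43

degrees of freedom = 43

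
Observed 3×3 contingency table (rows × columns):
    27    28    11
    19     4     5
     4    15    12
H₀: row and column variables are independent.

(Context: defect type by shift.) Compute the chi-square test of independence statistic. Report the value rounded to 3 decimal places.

test statistic = 21.460

Row totals [66, 28, 31], col totals [50, 47, 28], n=125
χ² = (27−26.40)²/26.40 + (28−24.82)²/24.82 + (11−14.78)²/14.78 + (19−11.20)²/11.20 + (4−10.53)²/10.53 + (5−6.27)²/6.27 + (4−12.40)²/12.40 + (15−11.66)²/11.66 + (12−6.94)²/6.94 = 21.4596
df = 4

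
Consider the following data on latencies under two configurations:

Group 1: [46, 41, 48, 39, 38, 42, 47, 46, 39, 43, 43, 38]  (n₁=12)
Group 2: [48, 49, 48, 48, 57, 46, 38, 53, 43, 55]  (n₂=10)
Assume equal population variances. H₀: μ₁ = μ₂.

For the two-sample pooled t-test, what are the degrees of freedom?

degrees of freedom = 20

df = n₁ + n₂ − 2 = 12 + 10 − 2 = 20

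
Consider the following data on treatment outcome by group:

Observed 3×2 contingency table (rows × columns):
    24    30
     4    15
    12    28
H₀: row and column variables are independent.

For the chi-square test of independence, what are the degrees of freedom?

df = (r−1)(c−1) = (3−1)·(2−1) = 2

degrees of freedom = 2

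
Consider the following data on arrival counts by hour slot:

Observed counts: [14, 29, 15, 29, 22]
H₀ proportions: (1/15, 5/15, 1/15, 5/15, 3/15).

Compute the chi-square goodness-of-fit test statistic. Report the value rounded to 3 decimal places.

test statistic = 17.431

n = 109; E_i = n·p_i = [7.27, 36.33, 7.27, 36.33, 21.80]
χ² = (14−7.27)²/7.27 + (29−36.33)²/36.33 + (15−7.27)²/7.27 + (29−36.33)²/36.33 + (22−21.80)²/21.80 = 17.4312
df = 4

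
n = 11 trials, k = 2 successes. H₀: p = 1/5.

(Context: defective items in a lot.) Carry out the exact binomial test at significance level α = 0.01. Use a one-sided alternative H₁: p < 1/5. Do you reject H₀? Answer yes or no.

Exact binomial: n=11, k=2, p₀=1/5=0.2000
P(X≤2) from Σ C(n,i)·p₀^i·(1−p₀)^(n−i)
p-value (one-sided, H₁ less) = 0.61740
At α=0.01: p ≥ α → fail to reject H₀

reject H₀: no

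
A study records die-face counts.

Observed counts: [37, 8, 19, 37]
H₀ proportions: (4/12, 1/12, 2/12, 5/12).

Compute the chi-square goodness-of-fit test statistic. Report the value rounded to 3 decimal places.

test statistic = 1.244

n = 101; E_i = n·p_i = [33.67, 8.42, 16.83, 42.08]
χ² = (37−33.67)²/33.67 + (8−8.42)²/8.42 + (19−16.83)²/16.83 + (37−42.08)²/42.08 = 1.2436
df = 3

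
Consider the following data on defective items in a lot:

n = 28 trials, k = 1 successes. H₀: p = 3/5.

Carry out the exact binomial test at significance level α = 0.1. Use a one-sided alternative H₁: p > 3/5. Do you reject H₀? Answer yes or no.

reject H₀: no

Exact binomial: n=28, k=1, p₀=3/5=0.6000
P(X≥1) from Σ C(n,i)·p₀^i·(1−p₀)^(n−i)
p-value (one-sided, H₁ greater) = 1.00000
At α=0.1: p ≥ α → fail to reject H₀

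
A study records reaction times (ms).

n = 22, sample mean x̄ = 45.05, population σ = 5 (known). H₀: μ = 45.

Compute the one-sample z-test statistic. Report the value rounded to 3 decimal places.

SE = σ/√n = 5/√22 = 1.0660
z = (x̄−μ₀)/SE = (45.05−45)/1.0660 = 0.0469

test statistic = 0.047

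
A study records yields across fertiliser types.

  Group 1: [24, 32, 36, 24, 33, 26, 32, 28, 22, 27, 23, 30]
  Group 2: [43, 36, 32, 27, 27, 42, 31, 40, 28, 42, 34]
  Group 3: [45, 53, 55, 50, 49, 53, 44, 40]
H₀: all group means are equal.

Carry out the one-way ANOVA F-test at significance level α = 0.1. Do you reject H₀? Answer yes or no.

Group means [28.08, 34.73, 48.62], grand mean 35.742
SSB = Σnᵢ(x̄ᵢ−x̄)² = 2042.962; SSW = ΣΣ(x−x̄ᵢ)² = 802.973
MSB = 2042.962/2 = 1021.4810; MSW = 802.973/28 = 28.6776
F = MSB/MSW = 35.6194
df = (2, 28)
p-value (upper-tail) = 0.00000
At α=0.1: p < α → reject H₀

reject H₀: yes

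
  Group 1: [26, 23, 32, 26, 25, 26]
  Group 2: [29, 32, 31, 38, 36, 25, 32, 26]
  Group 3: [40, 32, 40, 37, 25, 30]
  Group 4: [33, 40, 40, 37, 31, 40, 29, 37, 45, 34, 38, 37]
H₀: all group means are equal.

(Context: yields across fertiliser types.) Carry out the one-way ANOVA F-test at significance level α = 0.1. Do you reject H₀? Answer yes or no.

Group means [26.33, 31.12, 34.00, 36.75], grand mean 32.875
SSB = Σnᵢ(x̄ᵢ−x̄)² = 469.042; SSW = ΣΣ(x−x̄ᵢ)² = 584.458
MSB = 469.042/3 = 156.3472; MSW = 584.458/28 = 20.8735
F = MSB/MSW = 7.4902
df = (3, 28)
p-value (upper-tail) = 0.00079
At α=0.1: p < α → reject H₀

reject H₀: yes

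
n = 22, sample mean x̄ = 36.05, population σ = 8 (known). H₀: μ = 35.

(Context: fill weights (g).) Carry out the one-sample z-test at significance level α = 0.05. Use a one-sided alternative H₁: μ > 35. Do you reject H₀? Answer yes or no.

reject H₀: no

SE = σ/√n = 8/√22 = 1.7056
z = (x̄−μ₀)/SE = (36.05−35)/1.7056 = 0.6156
p-value (one-sided, H₁ greater) = 0.26907
At α=0.05: p ≥ α → fail to reject H₀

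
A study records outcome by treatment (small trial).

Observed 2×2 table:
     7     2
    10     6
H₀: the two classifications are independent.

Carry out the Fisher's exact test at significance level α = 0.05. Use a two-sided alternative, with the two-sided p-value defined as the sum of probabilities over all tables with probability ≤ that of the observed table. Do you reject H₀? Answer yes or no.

reject H₀: no

Margins: r₁=9, r₂=16, c₁=17, c₂=8, n=25
p_obs = C(9,7)·C(16,10)/C(25,17); sum pmf over tables with pmf ≤ p_obs
p-value (two-sided) = 0.66076
At α=0.05: p ≥ α → fail to reject H₀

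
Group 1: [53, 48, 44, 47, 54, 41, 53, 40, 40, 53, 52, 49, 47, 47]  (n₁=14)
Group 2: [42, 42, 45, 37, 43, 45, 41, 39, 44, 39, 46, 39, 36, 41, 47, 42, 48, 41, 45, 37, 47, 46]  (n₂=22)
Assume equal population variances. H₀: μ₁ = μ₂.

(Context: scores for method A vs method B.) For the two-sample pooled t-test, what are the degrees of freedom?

df = n₁ + n₂ − 2 = 14 + 22 − 2 = 34

degrees of freedom = 34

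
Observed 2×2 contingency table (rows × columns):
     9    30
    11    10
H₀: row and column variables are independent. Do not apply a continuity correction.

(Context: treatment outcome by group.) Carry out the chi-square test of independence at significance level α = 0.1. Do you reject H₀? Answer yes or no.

reject H₀: yes

Row totals [39, 21], col totals [20, 40], n=60
χ² = (9−13.00)²/13.00 + (30−26.00)²/26.00 + (11−7.00)²/7.00 + (10−14.00)²/14.00 = 5.2747
df = 1
p-value (upper-tail) = 0.02164
At α=0.1: p < α → reject H₀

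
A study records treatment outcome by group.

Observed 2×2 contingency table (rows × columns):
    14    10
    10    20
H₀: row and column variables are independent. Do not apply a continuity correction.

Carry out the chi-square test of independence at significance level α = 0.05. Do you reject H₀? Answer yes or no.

Row totals [24, 30], col totals [24, 30], n=54
χ² = (14−10.67)²/10.67 + (10−13.33)²/13.33 + (10−13.33)²/13.33 + (20−16.67)²/16.67 = 3.3750
df = 1
p-value (upper-tail) = 0.06619
At α=0.05: p ≥ α → fail to reject H₀

reject H₀: no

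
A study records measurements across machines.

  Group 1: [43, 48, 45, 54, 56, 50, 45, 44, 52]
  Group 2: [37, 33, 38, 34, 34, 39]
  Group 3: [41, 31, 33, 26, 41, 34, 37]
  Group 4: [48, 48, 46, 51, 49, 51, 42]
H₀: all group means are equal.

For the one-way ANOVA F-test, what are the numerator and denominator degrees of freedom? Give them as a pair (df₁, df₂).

k = 4 groups, N = 29 total
df = (k−1, N−k) = (4−1, 29−4) = (3, 25)

degrees of freedom = [3, 25]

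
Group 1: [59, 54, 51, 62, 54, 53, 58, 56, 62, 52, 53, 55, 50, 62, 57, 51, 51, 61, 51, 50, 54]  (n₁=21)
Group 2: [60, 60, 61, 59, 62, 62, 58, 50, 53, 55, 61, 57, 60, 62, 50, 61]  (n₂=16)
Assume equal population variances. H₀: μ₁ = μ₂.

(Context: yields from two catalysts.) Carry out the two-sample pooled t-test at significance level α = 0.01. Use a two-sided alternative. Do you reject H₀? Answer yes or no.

x̄₁=55.048, s₁=4.165, n₁=21
x̄₂=58.188, s₂=4.086, n₂=16
s_p² = [20·4.165² + 15·4.086²]/35 = 17.0683
SE = √(s_p²·(1/21+1/16)) = 1.3710
t = (55.048−58.188)/1.3710 = -2.2903
df = 35
p-value (two-sided) = 0.02815
At α=0.01: p ≥ α → fail to reject H₀

reject H₀: no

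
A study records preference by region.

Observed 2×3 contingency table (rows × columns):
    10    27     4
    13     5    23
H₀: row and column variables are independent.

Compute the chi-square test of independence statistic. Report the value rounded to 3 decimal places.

Row totals [41, 41], col totals [23, 32, 27], n=82
χ² = (10−11.50)²/11.50 + (27−16.00)²/16.00 + (4−13.50)²/13.50 + (13−11.50)²/11.50 + (5−16.00)²/16.00 + (23−13.50)²/13.50 = 28.8867
df = 2

test statistic = 28.887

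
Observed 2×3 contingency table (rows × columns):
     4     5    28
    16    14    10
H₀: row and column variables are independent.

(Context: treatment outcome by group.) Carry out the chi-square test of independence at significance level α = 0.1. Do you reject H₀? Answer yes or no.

Row totals [37, 40], col totals [20, 19, 38], n=77
χ² = (4−9.61)²/9.61 + (5−9.13)²/9.13 + (28−18.26)²/18.26 + (16−10.39)²/10.39 + (14−9.87)²/9.87 + (10−19.74)²/19.74 = 19.9028
df = 2
p-value (upper-tail) = 0.00005
At α=0.1: p < α → reject H₀

reject H₀: yes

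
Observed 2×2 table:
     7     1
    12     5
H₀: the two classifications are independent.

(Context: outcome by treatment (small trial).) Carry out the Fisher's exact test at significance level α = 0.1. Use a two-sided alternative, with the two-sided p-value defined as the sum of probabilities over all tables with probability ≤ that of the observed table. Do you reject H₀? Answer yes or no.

reject H₀: no

Margins: r₁=8, r₂=17, c₁=19, c₂=6, n=25
p_obs = C(8,7)·C(17,12)/C(25,19); sum pmf over tables with pmf ≤ p_obs
p-value (two-sided) = 0.62372
At α=0.1: p ≥ α → fail to reject H₀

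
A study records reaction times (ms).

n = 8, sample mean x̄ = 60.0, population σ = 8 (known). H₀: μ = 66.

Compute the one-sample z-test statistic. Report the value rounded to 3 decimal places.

SE = σ/√n = 8/√8 = 2.8284
z = (x̄−μ₀)/SE = (60.0−66)/2.8284 = -2.1213

test statistic = -2.121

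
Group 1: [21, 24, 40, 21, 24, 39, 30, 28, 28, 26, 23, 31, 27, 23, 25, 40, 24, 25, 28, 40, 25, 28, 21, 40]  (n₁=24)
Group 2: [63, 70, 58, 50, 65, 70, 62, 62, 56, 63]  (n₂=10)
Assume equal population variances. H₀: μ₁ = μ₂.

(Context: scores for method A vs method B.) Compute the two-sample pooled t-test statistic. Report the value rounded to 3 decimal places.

x̄₁=28.375, s₁=6.540, n₁=24
x̄₂=61.900, s₂=6.100, n₂=10
s_p² = [23·6.540² + 9·6.100²]/32 = 41.2039
SE = √(s_p²·(1/24+1/10)) = 2.4160
t = (28.375−61.900)/2.4160 = -13.8760
df = 32

test statistic = -13.876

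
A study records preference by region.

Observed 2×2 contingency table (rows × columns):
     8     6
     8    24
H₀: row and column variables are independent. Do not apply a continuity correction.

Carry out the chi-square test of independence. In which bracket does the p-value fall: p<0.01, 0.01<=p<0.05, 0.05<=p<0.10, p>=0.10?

p-value bracket: 0.01<=p<0.05

Row totals [14, 32], col totals [16, 30], n=46
χ² = (8−4.87)²/4.87 + (6−9.13)²/9.13 + (8−11.13)²/11.13 + (24−20.87)²/20.87 = 4.4357
df = 1
p-value (upper-tail) = 0.03519
→ bracket: 0.01<=p<0.05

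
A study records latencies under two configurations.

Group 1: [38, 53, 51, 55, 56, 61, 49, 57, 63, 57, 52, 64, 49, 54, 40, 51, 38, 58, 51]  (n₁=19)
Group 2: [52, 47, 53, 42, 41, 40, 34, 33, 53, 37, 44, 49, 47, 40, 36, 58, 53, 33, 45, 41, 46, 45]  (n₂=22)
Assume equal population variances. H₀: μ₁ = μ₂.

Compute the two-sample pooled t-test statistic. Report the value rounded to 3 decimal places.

test statistic = 3.689

x̄₁=52.474, s₁=7.508, n₁=19
x̄₂=44.045, s₂=7.108, n₂=22
s_p² = [18·7.508² + 21·7.108²]/39 = 53.2229
SE = √(s_p²·(1/19+1/22)) = 2.2848
t = (52.474−44.045)/2.2848 = 3.6888
df = 39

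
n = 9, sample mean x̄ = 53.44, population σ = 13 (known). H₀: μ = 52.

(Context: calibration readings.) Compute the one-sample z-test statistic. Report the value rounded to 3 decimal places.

SE = σ/√n = 13/√9 = 4.3333
z = (x̄−μ₀)/SE = (53.44−52)/4.3333 = 0.3323

test statistic = 0.332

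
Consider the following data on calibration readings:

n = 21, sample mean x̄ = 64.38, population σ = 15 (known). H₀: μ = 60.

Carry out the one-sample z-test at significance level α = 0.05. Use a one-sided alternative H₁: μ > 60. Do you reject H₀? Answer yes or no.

SE = σ/√n = 15/√21 = 3.2733
z = (x̄−μ₀)/SE = (64.38−60)/3.2733 = 1.3381
p-value (one-sided, H₁ greater) = 0.09043
At α=0.05: p ≥ α → fail to reject H₀

reject H₀: no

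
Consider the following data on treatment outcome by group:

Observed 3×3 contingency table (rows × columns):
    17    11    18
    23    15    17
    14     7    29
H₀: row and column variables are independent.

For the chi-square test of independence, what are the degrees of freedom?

df = (r−1)(c−1) = (3−1)·(3−1) = 4

degrees of freedom = 4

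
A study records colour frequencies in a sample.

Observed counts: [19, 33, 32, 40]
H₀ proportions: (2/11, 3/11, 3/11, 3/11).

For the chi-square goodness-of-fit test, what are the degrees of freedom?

df = k − 1 = 4 − 1 = 3

degrees of freedom = 3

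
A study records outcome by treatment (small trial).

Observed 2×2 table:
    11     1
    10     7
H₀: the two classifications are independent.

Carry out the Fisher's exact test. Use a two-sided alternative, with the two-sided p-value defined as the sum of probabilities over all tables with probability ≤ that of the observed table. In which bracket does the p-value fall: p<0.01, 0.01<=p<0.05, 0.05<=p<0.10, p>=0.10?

Margins: r₁=12, r₂=17, c₁=21, c₂=8, n=29
p_obs = C(12,11)·C(17,10)/C(29,21); sum pmf over tables with pmf ≤ p_obs
p-value (two-sided) = 0.09257
→ bracket: 0.05<=p<0.10

p-value bracket: 0.05<=p<0.10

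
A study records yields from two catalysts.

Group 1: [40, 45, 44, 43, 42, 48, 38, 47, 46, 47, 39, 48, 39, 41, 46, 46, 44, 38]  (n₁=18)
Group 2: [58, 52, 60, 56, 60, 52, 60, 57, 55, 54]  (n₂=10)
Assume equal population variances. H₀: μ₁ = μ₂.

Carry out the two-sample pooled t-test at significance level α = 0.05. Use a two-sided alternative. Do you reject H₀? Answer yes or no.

x̄₁=43.389, s₁=3.500, n₁=18
x̄₂=56.400, s₂=3.134, n₂=10
s_p² = [17·3.500² + 9·3.134²]/26 = 11.4107
SE = √(s_p²·(1/18+1/10)) = 1.3323
t = (43.389−56.400)/1.3323 = -9.7660
df = 26
p-value (two-sided) = 0.00000
At α=0.05: p < α → reject H₀

reject H₀: yes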